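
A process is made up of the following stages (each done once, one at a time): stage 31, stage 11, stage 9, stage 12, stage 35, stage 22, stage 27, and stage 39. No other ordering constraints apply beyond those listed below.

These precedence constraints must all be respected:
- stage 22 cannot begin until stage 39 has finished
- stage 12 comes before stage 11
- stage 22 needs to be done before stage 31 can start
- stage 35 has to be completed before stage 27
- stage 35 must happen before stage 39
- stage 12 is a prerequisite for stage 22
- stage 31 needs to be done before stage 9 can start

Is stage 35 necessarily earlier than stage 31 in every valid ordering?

There is a constraint chain stage 35 → stage 39 → stage 22 → stage 31.
That forces stage 35 before stage 31 in every valid schedule.

Yes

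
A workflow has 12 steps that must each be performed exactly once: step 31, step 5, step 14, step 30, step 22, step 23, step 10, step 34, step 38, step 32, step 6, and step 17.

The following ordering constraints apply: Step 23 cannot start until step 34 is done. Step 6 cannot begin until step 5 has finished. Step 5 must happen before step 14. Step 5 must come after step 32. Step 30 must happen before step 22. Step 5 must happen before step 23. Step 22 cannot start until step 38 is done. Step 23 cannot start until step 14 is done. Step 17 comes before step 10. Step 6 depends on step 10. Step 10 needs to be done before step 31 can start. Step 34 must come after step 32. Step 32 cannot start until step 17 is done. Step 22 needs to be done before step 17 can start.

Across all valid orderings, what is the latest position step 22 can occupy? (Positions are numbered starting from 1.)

Every step that must follow step 22 has to come after it. Tracing all chains starting from step 22, those steps are: step 31, step 5, step 14, step 23, step 10, step 34, step 32, step 6, step 17 — 9 in total.
So at least 9 steps follow step 22, putting step 22 no later than position 3. That position is achievable by scheduling everything else first.

3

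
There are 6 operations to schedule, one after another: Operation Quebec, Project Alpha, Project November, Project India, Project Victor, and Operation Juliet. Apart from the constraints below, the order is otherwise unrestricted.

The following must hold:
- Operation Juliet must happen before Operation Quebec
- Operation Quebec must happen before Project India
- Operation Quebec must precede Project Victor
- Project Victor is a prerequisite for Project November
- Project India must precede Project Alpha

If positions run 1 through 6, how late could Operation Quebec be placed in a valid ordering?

Following every chain forward from Operation Quebec, the operations that must come later are Project Alpha, Project November, Project India, Project Victor — 4 of them.
So at least 4 operations follow Operation Quebec, putting Operation Quebec no later than position 2. That position is achievable by scheduling everything else first.

2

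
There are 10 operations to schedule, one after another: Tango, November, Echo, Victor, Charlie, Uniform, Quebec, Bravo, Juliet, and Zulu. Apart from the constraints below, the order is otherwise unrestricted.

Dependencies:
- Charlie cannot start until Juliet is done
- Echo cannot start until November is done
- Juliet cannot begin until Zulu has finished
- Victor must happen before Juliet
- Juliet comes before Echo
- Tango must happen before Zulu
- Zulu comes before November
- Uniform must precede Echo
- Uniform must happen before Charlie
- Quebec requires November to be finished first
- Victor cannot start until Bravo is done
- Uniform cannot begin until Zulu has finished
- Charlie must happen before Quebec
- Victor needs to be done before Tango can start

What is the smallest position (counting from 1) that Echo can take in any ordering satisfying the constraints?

8

Working backwards through the constraints from Echo, its full set of required predecessors is Tango, November, Victor, Uniform, Bravo, Juliet, Zulu — 7 of them.
So at minimum 7 operations come before Echo, putting Echo no earlier than position 8. That position is achievable by scheduling exactly those predecessors first.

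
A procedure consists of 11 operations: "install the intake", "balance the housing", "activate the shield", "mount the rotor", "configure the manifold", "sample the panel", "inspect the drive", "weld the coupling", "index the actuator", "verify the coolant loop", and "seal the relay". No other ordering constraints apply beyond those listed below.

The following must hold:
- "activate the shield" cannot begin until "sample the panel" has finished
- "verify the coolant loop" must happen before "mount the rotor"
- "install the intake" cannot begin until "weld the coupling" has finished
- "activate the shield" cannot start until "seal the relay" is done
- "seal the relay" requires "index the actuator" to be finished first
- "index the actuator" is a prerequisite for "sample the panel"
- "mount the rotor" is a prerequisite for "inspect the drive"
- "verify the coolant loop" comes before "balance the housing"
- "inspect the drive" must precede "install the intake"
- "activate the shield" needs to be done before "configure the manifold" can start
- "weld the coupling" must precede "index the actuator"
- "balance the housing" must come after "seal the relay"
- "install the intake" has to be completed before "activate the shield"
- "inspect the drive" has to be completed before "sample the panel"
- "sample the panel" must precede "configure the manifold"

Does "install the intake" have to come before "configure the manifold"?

Tracing the constraints gives a chain: "install the intake" → "activate the shield" → "configure the manifold".
So "install the intake" must precede "configure the manifold" in any valid ordering.

Yes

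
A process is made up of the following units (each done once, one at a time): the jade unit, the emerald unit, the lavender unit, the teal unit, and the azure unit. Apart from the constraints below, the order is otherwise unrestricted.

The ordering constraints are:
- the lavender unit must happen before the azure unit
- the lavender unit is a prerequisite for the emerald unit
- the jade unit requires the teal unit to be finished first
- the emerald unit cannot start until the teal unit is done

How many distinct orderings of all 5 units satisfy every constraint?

The units with no prerequisites are the lavender unit, the teal unit; any of them can be placed first.
Counting all ways to extend the partial order to a total order gives 16.

16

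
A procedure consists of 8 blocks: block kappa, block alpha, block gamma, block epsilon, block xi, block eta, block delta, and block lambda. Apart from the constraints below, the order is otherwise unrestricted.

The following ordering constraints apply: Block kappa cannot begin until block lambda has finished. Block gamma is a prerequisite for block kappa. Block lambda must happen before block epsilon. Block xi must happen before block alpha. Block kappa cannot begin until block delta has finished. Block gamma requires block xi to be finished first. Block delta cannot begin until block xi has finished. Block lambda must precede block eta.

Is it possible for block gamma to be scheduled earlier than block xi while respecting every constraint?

No

There is a dependency chain block xi → block gamma, so block gamma always comes after block xi.
Hence block gamma can never be scheduled before block xi.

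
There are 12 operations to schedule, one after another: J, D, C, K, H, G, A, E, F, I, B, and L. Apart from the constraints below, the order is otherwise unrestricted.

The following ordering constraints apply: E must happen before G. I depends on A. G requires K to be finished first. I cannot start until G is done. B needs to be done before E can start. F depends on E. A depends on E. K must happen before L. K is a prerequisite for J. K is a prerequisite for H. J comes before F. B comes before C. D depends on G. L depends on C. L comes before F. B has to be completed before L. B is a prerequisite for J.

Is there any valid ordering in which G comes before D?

Yes

The constraints force G before D, so yes — every valid ordering has G earlier.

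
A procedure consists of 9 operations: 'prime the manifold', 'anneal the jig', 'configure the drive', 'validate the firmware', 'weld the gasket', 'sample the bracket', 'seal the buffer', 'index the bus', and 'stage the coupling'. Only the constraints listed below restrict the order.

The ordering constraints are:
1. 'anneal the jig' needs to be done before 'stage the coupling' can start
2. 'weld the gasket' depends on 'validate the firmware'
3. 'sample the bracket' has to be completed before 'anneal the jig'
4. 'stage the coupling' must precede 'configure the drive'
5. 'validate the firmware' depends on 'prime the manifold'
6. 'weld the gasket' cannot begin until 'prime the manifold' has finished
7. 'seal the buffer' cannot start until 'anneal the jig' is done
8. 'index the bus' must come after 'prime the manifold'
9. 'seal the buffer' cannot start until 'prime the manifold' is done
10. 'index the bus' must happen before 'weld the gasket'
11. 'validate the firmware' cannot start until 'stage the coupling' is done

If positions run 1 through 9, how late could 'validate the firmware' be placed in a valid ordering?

Following the constraints forward from 'validate the firmware', its only required successor is 'weld the gasket'.
With 1 mandatory successor out of 9 operations total, the latest slot for 'validate the firmware' is 9−1 = 8, and it's reachable by doing all non-successors before 'validate the firmware'.

8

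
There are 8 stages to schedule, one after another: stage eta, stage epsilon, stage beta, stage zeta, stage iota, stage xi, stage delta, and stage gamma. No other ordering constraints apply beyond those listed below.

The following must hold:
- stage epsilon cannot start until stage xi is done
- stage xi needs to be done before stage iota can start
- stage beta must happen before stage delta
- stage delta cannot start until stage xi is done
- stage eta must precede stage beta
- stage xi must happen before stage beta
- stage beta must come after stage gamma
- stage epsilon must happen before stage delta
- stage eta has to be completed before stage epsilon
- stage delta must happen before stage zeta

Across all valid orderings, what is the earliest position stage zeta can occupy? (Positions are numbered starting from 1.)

Working backwards through the constraints from stage zeta, its full set of required predecessors is stage eta, stage epsilon, stage beta, stage xi, stage delta, stage gamma — 6 of them.
So at minimum 6 stages come before stage zeta, putting stage zeta no earlier than position 7. That position is achievable by scheduling exactly those predecessors first.

7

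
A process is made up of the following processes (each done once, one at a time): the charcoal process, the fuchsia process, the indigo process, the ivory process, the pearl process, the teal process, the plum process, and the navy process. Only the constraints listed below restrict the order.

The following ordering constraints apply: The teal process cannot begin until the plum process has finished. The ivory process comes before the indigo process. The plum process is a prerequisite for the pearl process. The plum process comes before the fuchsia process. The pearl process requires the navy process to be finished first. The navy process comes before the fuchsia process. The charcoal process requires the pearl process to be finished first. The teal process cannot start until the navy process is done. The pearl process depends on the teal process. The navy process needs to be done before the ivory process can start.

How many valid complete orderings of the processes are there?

The processes with no prerequisites are the plum process, the navy process; any of them can be placed first.
Enumerating by repeatedly choosing an available process (one whose prerequisites are all placed) gives 144 distinct complete orderings.

144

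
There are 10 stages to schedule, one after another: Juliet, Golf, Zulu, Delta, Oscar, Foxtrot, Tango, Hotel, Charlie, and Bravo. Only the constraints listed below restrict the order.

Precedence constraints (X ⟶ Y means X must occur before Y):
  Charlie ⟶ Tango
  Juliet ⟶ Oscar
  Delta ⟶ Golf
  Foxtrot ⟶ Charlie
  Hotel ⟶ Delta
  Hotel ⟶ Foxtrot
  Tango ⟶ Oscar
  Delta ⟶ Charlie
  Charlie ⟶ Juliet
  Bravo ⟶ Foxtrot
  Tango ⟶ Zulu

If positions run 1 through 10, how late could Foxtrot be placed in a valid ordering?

5

The stages that are forced after Foxtrot, directly or by a chain of constraints, are Juliet, Zulu, Oscar, Tango, Charlie. That's 5 stages.
So at least 5 stages follow Foxtrot, putting Foxtrot no later than position 5. That position is achievable by scheduling everything else first.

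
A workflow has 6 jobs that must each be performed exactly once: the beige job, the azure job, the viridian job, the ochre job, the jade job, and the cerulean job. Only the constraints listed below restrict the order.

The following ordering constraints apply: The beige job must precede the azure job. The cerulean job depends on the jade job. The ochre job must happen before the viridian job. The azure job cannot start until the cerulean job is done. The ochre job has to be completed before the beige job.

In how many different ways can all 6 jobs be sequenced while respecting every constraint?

26

The jobs with no prerequisites are the ochre job, the jade job; any of them can be placed first.
Enumerating by repeatedly choosing an available job (one whose prerequisites are all placed) gives 26 distinct complete orderings.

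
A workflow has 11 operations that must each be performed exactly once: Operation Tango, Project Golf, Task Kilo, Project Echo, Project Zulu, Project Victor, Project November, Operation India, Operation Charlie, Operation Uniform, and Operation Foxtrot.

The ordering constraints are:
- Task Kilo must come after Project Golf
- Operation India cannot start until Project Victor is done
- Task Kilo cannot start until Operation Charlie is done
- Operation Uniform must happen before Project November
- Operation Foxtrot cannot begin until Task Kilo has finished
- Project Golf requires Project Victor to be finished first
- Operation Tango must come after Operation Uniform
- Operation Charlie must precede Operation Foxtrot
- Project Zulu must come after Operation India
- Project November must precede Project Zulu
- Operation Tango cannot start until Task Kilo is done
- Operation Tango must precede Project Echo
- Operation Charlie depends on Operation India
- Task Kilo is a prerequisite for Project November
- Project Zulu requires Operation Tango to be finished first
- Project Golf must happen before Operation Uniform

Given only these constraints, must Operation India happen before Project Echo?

Yes

There is a constraint chain Operation India → Operation Charlie → Task Kilo → Operation Tango → Project Echo.
So Operation India must precede Project Echo in any valid ordering.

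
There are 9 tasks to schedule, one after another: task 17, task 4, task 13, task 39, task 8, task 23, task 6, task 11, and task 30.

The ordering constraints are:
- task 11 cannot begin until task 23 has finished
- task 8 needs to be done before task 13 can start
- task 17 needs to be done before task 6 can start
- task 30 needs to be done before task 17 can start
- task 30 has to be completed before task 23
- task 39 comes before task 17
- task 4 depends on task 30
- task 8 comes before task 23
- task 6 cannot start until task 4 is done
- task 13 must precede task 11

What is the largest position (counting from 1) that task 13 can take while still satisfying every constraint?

The only task forced after task 13 (directly or by a chain) is task 11.
So at least 1 task follows task 13, putting task 13 no later than position 8. That position is achievable by scheduling everything else first.

8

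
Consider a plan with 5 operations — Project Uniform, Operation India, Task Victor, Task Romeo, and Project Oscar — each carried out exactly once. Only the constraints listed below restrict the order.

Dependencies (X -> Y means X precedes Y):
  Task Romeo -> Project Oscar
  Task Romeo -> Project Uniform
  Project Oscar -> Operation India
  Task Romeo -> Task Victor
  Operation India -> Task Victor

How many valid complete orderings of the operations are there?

Task Romeo is the only operation with nothing required before it, so every ordering starts there.
Counting all ways to extend the partial order to a total order gives 4.

4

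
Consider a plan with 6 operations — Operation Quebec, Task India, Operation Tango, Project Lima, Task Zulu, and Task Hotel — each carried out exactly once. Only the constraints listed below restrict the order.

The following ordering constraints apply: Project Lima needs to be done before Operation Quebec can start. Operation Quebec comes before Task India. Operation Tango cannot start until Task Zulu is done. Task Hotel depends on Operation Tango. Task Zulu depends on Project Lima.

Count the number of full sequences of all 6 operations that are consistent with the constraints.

Only Project Lima has no prerequisites, so it must go first.
Enumerating by repeatedly choosing an available operation (one whose prerequisites are all placed) gives 10 distinct complete orderings.

10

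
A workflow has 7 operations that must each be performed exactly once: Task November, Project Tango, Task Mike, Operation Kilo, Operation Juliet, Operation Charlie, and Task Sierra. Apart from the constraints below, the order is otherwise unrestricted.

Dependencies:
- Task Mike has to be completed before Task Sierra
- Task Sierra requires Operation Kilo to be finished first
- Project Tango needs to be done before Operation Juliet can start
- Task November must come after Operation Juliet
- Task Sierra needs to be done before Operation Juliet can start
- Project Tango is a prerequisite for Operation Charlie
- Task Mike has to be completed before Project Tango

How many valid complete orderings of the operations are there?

19

The operations with no prerequisites are Task Mike, Operation Kilo; any of them can be placed first.
Enumerating by repeatedly choosing an available operation (one whose prerequisites are all placed) gives 19 distinct complete orderings.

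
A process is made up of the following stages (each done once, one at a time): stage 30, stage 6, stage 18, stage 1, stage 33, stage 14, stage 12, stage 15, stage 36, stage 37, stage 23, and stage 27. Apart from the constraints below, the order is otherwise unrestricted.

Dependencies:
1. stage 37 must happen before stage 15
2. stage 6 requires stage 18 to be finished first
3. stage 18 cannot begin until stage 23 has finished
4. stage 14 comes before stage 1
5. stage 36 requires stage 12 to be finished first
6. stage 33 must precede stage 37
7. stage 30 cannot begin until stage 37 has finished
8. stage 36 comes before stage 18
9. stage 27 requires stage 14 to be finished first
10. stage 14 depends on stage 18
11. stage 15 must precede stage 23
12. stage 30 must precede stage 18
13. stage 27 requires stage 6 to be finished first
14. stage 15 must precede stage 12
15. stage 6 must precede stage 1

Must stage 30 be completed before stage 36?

Stage 30 and stage 36 are not related by any chain of constraints.
So stage 30 can come before stage 36 or after — it is not forced.

No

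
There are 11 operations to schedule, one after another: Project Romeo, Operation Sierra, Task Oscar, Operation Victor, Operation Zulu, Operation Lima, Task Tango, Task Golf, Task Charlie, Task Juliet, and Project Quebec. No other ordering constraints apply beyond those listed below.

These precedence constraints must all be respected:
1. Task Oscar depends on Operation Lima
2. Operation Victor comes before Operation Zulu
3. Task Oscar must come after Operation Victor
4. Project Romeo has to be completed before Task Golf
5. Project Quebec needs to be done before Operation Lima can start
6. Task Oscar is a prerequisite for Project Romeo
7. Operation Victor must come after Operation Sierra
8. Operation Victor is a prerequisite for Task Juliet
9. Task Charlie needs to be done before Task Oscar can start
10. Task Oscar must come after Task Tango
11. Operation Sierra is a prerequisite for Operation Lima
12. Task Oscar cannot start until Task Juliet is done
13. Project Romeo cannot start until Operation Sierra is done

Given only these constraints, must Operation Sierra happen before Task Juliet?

Yes

Chaining the stated constraints: Operation Sierra → Operation Victor → Task Juliet.
So Operation Sierra must precede Task Juliet in any valid ordering.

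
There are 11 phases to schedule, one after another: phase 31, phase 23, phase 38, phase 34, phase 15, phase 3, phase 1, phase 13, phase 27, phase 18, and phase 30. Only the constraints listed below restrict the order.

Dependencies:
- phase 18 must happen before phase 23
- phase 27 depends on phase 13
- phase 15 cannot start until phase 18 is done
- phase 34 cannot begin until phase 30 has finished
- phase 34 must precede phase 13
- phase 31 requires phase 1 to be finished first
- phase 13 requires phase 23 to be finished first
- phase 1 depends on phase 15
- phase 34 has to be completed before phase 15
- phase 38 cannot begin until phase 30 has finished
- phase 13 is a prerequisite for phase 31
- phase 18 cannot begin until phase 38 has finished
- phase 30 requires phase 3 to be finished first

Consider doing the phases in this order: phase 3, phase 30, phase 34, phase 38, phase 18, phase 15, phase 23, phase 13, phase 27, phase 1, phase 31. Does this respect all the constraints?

Yes

Going through the constraints one by one, each required predecessor appears earlier in the sequence than its dependent — e.g. phase 34 (position 3) is before phase 13 (position 8), as required.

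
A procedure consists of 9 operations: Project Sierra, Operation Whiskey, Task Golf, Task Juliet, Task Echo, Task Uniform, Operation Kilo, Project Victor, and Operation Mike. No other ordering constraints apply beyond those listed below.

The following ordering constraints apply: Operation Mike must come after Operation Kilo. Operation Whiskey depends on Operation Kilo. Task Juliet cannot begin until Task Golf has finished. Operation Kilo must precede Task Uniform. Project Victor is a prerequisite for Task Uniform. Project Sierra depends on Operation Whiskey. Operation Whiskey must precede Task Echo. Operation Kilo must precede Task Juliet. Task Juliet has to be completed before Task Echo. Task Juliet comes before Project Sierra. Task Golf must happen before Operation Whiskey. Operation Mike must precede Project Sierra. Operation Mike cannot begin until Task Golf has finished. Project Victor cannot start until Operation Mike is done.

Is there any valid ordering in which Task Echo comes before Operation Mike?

The constraints leave Task Echo and Operation Mike unordered relative to each other; nothing requires Operation Mike earlier.
So a valid ordering placing Task Echo earlier than Operation Mike exists.

Yes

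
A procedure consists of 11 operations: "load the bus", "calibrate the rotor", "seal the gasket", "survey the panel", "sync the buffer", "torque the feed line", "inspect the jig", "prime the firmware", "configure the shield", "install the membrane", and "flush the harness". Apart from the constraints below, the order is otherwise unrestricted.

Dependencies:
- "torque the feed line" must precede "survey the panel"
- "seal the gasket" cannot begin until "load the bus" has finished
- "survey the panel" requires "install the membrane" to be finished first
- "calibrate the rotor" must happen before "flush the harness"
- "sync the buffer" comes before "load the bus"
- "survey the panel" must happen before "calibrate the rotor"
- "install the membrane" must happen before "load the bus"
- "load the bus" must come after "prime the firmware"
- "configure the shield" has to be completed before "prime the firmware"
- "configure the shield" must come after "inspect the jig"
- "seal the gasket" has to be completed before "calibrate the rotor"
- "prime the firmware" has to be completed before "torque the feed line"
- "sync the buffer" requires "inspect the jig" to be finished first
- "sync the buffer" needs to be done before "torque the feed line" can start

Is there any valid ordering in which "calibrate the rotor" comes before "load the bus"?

Following "load the bus" → "seal the gasket" → "calibrate the rotor", "load the bus" must precede "calibrate the rotor" in every valid ordering.
Hence "calibrate the rotor" can never be scheduled before "load the bus".

No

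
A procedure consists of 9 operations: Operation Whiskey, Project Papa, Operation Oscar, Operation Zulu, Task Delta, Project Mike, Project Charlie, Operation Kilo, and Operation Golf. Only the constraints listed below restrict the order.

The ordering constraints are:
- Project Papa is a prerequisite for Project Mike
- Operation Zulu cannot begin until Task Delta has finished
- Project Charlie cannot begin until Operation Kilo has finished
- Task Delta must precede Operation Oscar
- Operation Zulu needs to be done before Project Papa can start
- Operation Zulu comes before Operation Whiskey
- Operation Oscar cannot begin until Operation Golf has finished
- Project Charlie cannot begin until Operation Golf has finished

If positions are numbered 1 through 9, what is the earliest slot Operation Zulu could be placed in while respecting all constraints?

Working backwards through the constraints from Operation Zulu, its only required predecessor is Task Delta.
So at minimum 1 operation comes before Operation Zulu, putting Operation Zulu no earlier than position 2. That position is achievable by scheduling exactly that predecessor first.

2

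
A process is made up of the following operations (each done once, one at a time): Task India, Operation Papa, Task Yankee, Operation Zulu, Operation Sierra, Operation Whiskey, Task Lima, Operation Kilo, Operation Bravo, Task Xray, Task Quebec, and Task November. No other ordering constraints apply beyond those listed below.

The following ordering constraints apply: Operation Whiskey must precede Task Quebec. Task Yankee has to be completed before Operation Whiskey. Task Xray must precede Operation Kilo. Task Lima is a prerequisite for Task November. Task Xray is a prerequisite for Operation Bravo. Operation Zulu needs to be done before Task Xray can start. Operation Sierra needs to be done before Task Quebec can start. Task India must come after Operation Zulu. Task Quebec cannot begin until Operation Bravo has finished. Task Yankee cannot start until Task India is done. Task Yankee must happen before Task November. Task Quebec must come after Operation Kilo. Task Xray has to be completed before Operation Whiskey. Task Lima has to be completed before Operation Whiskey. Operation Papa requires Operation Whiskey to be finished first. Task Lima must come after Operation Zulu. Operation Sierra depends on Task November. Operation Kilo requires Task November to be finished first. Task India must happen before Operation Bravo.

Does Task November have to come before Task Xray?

No chain of constraints connects Task November to Task Xray in either direction.
There exist valid orderings with Task Xray before Task November, so Task November is not required to come first.

No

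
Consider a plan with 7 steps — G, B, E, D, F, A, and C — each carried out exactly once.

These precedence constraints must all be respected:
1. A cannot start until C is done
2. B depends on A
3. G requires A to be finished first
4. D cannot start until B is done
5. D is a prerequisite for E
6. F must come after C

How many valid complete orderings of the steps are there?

24

C is the only step with nothing required before it, so every ordering starts there.
Counting all ways to extend the partial order to a total order gives 24.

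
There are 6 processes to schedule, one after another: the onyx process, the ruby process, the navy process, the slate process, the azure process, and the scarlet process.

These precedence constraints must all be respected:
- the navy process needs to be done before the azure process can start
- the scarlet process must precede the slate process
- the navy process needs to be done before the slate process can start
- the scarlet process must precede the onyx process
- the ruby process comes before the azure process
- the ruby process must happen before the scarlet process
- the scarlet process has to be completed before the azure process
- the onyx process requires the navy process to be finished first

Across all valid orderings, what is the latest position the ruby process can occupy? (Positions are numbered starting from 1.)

2

Every process that must follow the ruby process has to come after it. Tracing all chains starting from the ruby process, those processes are: the onyx process, the slate process, the azure process, the scarlet process — 4 in total.
So at least 4 processes follow the ruby process, putting the ruby process no later than position 2. That position is achievable by scheduling everything else first.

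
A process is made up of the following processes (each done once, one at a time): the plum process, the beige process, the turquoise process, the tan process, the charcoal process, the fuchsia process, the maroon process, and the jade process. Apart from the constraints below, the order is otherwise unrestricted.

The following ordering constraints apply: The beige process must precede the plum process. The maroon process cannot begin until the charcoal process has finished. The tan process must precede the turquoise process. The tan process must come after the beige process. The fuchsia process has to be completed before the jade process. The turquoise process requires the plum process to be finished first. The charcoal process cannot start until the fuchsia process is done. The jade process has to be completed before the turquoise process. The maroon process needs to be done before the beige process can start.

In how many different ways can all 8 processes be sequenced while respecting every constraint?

12

Only the fuchsia process has no prerequisites, so it must go first.
Systematically extending each partial ordering one process at a time and counting, there are 12 complete orderings.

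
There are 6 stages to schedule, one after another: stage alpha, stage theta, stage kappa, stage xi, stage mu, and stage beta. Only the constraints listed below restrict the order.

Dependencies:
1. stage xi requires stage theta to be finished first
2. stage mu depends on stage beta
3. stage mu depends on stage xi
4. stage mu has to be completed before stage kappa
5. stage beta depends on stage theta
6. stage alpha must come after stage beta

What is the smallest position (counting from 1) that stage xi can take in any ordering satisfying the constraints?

2

The only stage forced before stage xi (directly or transitively) is stage theta.
With 1 mandatory predecessor, the earliest stage xi can sit is position 1+1 = 2, and placing just that one first achieves it.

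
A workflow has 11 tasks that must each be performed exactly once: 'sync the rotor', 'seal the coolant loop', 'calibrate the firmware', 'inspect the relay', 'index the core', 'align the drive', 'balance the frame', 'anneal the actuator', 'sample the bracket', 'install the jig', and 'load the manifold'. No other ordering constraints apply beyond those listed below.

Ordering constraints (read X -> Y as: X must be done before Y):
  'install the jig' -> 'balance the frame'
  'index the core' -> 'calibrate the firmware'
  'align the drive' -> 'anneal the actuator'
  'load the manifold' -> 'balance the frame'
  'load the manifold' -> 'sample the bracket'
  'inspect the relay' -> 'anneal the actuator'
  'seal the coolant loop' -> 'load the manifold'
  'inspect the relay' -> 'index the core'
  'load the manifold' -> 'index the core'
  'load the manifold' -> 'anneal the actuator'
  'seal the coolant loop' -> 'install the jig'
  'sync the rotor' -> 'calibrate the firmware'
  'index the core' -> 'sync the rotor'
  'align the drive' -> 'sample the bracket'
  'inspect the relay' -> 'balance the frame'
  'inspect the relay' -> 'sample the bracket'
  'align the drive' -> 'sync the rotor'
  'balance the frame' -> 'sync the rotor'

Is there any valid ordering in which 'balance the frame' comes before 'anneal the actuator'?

Yes

Nothing in the constraints forces 'anneal the actuator' before 'balance the frame' — there is no chain from 'anneal the actuator' to 'balance the frame'.
That means at least one valid schedule has 'balance the frame' before 'anneal the actuator'.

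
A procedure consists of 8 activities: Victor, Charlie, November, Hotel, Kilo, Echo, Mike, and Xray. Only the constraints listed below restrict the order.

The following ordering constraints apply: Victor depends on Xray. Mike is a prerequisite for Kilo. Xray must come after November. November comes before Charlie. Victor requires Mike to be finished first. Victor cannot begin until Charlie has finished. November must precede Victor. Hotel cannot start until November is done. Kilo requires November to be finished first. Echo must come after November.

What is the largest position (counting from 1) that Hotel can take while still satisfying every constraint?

8

Nothing depends on Hotel, so it can be the final activity, position 8.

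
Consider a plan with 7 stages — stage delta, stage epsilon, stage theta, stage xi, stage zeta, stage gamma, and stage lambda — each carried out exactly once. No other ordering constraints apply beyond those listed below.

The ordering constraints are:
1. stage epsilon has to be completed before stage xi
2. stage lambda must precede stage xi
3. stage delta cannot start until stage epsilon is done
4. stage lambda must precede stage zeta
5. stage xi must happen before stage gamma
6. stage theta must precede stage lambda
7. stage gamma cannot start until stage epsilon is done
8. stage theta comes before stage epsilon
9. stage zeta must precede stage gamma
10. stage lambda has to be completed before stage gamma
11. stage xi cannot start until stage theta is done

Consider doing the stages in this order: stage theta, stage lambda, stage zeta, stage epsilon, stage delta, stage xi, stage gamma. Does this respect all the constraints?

Checking each listed constraint against this order: for instance, stage theta is in position 1 and stage xi in position 6, so that constraint holds — and the remaining constraints check out the same way.

Yes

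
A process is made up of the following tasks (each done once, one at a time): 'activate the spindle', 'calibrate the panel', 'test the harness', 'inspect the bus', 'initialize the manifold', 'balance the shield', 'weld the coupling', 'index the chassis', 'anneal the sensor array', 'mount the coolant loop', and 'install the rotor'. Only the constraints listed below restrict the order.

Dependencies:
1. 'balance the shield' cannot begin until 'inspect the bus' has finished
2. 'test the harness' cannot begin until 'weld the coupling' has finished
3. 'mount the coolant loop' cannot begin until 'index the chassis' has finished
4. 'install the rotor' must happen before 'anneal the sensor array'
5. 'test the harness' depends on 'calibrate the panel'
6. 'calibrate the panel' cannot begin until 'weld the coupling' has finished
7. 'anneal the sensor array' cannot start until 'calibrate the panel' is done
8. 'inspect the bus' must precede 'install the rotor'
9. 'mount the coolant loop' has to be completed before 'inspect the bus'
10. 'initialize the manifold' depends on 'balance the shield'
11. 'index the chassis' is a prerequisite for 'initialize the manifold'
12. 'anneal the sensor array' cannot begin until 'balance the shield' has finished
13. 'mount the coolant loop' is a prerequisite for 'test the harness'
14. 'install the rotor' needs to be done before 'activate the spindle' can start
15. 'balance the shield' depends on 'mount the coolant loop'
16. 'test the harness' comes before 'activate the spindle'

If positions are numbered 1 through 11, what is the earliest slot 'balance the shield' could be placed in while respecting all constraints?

The tasks that are forced before 'balance the shield', directly or transitively, are 'inspect the bus', 'index the chassis', 'mount the coolant loop'. That's 3 tasks.
So at minimum 3 tasks come before 'balance the shield', putting 'balance the shield' no earlier than position 4. That position is achievable by scheduling exactly those predecessors first.

4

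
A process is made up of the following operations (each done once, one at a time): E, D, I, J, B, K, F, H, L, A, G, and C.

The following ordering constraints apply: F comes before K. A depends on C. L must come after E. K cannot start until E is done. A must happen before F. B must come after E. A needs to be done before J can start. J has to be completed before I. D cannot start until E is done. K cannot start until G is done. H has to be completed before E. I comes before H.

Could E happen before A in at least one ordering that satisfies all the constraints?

The constraints give a chain A → J → I → H → E, which forces A before E.
So no valid ordering can have E before A.

No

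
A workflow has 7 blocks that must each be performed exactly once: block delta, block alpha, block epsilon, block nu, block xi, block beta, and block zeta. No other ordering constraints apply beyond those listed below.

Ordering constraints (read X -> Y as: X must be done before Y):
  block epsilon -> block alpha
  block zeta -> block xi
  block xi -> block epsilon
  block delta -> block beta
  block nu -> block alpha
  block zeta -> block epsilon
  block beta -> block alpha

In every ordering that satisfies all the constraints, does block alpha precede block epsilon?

The constraints actually force block epsilon before block alpha (via block epsilon → block alpha), not the other way around.
So block alpha never precedes block epsilon.

No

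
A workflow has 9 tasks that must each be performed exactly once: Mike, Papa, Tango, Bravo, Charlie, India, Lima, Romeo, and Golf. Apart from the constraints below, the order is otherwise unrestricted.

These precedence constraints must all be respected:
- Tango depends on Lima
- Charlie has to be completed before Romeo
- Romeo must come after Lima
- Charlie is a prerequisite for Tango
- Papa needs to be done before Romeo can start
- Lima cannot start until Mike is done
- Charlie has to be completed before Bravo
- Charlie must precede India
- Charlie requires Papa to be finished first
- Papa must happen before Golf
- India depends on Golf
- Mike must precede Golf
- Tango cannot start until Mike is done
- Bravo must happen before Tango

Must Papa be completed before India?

Yes

Chaining the stated constraints: Papa → Golf → India.
That forces Papa before India in every valid schedule.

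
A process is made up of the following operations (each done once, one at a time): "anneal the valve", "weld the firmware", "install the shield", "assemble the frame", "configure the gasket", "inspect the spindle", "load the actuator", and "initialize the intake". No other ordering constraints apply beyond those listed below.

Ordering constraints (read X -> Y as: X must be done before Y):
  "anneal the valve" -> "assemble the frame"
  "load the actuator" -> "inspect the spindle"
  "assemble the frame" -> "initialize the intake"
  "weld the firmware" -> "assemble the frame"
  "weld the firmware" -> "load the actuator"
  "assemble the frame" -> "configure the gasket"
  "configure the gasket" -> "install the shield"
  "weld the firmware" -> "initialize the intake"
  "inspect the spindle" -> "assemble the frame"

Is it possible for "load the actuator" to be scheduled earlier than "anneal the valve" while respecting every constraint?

No chain of constraints runs from "anneal the valve" to "load the actuator", so "anneal the valve" is not required to come first.
That means at least one valid schedule has "load the actuator" before "anneal the valve".

Yes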